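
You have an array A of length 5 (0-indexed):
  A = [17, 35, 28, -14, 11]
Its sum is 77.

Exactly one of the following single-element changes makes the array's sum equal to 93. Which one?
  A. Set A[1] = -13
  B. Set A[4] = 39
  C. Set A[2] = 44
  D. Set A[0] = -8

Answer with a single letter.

Option A: A[1] 35->-13, delta=-48, new_sum=77+(-48)=29
Option B: A[4] 11->39, delta=28, new_sum=77+(28)=105
Option C: A[2] 28->44, delta=16, new_sum=77+(16)=93 <-- matches target
Option D: A[0] 17->-8, delta=-25, new_sum=77+(-25)=52

Answer: C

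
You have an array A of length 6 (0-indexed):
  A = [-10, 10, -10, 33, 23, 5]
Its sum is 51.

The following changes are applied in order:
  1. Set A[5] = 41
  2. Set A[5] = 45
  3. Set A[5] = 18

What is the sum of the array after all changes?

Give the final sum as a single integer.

Answer: 64

Derivation:
Initial sum: 51
Change 1: A[5] 5 -> 41, delta = 36, sum = 87
Change 2: A[5] 41 -> 45, delta = 4, sum = 91
Change 3: A[5] 45 -> 18, delta = -27, sum = 64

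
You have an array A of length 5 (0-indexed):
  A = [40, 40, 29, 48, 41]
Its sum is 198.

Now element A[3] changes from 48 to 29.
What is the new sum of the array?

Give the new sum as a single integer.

Old value at index 3: 48
New value at index 3: 29
Delta = 29 - 48 = -19
New sum = old_sum + delta = 198 + (-19) = 179

Answer: 179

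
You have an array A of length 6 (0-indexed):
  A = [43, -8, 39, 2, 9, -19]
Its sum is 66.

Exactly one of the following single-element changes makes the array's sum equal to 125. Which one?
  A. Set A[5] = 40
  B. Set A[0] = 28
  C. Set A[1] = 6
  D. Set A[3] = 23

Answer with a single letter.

Answer: A

Derivation:
Option A: A[5] -19->40, delta=59, new_sum=66+(59)=125 <-- matches target
Option B: A[0] 43->28, delta=-15, new_sum=66+(-15)=51
Option C: A[1] -8->6, delta=14, new_sum=66+(14)=80
Option D: A[3] 2->23, delta=21, new_sum=66+(21)=87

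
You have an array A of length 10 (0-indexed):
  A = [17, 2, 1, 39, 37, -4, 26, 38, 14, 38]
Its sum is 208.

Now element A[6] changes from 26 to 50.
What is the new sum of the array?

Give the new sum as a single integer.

Answer: 232

Derivation:
Old value at index 6: 26
New value at index 6: 50
Delta = 50 - 26 = 24
New sum = old_sum + delta = 208 + (24) = 232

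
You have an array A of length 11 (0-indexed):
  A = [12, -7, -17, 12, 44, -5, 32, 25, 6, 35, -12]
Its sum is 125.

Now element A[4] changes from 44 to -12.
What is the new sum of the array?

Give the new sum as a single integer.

Old value at index 4: 44
New value at index 4: -12
Delta = -12 - 44 = -56
New sum = old_sum + delta = 125 + (-56) = 69

Answer: 69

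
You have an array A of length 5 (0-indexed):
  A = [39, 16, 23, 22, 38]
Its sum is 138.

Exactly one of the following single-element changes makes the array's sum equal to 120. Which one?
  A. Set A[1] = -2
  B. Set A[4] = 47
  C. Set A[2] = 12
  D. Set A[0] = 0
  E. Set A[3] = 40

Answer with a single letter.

Option A: A[1] 16->-2, delta=-18, new_sum=138+(-18)=120 <-- matches target
Option B: A[4] 38->47, delta=9, new_sum=138+(9)=147
Option C: A[2] 23->12, delta=-11, new_sum=138+(-11)=127
Option D: A[0] 39->0, delta=-39, new_sum=138+(-39)=99
Option E: A[3] 22->40, delta=18, new_sum=138+(18)=156

Answer: A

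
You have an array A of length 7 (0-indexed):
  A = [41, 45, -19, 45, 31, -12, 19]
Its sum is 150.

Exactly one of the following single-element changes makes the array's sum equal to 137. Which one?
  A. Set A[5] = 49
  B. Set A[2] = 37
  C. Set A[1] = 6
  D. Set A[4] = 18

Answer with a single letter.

Answer: D

Derivation:
Option A: A[5] -12->49, delta=61, new_sum=150+(61)=211
Option B: A[2] -19->37, delta=56, new_sum=150+(56)=206
Option C: A[1] 45->6, delta=-39, new_sum=150+(-39)=111
Option D: A[4] 31->18, delta=-13, new_sum=150+(-13)=137 <-- matches target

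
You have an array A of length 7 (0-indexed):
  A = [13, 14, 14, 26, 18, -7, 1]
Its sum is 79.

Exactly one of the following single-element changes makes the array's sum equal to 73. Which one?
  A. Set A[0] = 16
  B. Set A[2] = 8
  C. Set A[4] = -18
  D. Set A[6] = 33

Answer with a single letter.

Option A: A[0] 13->16, delta=3, new_sum=79+(3)=82
Option B: A[2] 14->8, delta=-6, new_sum=79+(-6)=73 <-- matches target
Option C: A[4] 18->-18, delta=-36, new_sum=79+(-36)=43
Option D: A[6] 1->33, delta=32, new_sum=79+(32)=111

Answer: B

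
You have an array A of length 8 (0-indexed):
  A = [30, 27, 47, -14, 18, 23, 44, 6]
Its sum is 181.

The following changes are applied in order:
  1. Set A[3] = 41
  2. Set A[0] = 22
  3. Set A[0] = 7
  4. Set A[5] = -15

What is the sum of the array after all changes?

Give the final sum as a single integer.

Answer: 175

Derivation:
Initial sum: 181
Change 1: A[3] -14 -> 41, delta = 55, sum = 236
Change 2: A[0] 30 -> 22, delta = -8, sum = 228
Change 3: A[0] 22 -> 7, delta = -15, sum = 213
Change 4: A[5] 23 -> -15, delta = -38, sum = 175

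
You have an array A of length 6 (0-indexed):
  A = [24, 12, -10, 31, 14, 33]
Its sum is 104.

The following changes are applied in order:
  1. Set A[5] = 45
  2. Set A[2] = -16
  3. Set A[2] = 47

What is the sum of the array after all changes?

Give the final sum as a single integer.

Initial sum: 104
Change 1: A[5] 33 -> 45, delta = 12, sum = 116
Change 2: A[2] -10 -> -16, delta = -6, sum = 110
Change 3: A[2] -16 -> 47, delta = 63, sum = 173

Answer: 173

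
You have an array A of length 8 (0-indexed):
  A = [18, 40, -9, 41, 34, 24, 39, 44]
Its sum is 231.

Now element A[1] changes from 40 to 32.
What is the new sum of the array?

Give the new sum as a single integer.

Answer: 223

Derivation:
Old value at index 1: 40
New value at index 1: 32
Delta = 32 - 40 = -8
New sum = old_sum + delta = 231 + (-8) = 223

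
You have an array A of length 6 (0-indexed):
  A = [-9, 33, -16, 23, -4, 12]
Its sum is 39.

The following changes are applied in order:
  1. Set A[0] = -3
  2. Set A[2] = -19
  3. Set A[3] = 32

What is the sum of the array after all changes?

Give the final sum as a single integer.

Answer: 51

Derivation:
Initial sum: 39
Change 1: A[0] -9 -> -3, delta = 6, sum = 45
Change 2: A[2] -16 -> -19, delta = -3, sum = 42
Change 3: A[3] 23 -> 32, delta = 9, sum = 51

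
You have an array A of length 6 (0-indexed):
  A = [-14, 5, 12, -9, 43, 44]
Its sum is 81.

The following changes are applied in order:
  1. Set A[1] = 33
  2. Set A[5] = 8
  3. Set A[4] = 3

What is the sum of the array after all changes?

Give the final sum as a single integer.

Initial sum: 81
Change 1: A[1] 5 -> 33, delta = 28, sum = 109
Change 2: A[5] 44 -> 8, delta = -36, sum = 73
Change 3: A[4] 43 -> 3, delta = -40, sum = 33

Answer: 33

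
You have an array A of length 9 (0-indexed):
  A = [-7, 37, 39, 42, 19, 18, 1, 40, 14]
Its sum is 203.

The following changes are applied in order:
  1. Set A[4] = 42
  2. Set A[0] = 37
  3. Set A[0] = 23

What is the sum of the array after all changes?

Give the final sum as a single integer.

Answer: 256

Derivation:
Initial sum: 203
Change 1: A[4] 19 -> 42, delta = 23, sum = 226
Change 2: A[0] -7 -> 37, delta = 44, sum = 270
Change 3: A[0] 37 -> 23, delta = -14, sum = 256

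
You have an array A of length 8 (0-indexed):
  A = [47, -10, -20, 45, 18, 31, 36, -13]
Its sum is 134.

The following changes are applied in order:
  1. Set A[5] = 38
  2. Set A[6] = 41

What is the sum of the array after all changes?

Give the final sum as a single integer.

Answer: 146

Derivation:
Initial sum: 134
Change 1: A[5] 31 -> 38, delta = 7, sum = 141
Change 2: A[6] 36 -> 41, delta = 5, sum = 146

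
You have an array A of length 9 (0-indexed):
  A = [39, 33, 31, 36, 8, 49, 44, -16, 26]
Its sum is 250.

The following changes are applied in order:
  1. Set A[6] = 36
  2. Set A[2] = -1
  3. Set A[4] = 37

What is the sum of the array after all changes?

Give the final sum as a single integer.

Answer: 239

Derivation:
Initial sum: 250
Change 1: A[6] 44 -> 36, delta = -8, sum = 242
Change 2: A[2] 31 -> -1, delta = -32, sum = 210
Change 3: A[4] 8 -> 37, delta = 29, sum = 239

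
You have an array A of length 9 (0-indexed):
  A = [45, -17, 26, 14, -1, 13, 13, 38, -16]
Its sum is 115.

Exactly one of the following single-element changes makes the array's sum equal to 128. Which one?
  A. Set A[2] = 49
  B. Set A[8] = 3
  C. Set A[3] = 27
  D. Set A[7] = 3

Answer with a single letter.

Option A: A[2] 26->49, delta=23, new_sum=115+(23)=138
Option B: A[8] -16->3, delta=19, new_sum=115+(19)=134
Option C: A[3] 14->27, delta=13, new_sum=115+(13)=128 <-- matches target
Option D: A[7] 38->3, delta=-35, new_sum=115+(-35)=80

Answer: C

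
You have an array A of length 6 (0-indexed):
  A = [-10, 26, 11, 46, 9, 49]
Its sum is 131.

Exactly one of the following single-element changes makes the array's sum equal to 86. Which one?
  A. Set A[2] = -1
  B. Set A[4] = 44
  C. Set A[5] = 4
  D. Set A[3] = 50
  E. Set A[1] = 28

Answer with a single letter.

Option A: A[2] 11->-1, delta=-12, new_sum=131+(-12)=119
Option B: A[4] 9->44, delta=35, new_sum=131+(35)=166
Option C: A[5] 49->4, delta=-45, new_sum=131+(-45)=86 <-- matches target
Option D: A[3] 46->50, delta=4, new_sum=131+(4)=135
Option E: A[1] 26->28, delta=2, new_sum=131+(2)=133

Answer: C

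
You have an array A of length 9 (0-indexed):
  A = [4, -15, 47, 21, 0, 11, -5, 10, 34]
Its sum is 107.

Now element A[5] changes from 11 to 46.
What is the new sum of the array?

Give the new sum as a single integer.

Old value at index 5: 11
New value at index 5: 46
Delta = 46 - 11 = 35
New sum = old_sum + delta = 107 + (35) = 142

Answer: 142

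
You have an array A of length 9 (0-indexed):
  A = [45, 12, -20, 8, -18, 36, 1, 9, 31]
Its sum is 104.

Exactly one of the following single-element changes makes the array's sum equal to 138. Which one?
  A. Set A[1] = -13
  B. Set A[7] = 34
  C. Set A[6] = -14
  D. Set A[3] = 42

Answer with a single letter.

Option A: A[1] 12->-13, delta=-25, new_sum=104+(-25)=79
Option B: A[7] 9->34, delta=25, new_sum=104+(25)=129
Option C: A[6] 1->-14, delta=-15, new_sum=104+(-15)=89
Option D: A[3] 8->42, delta=34, new_sum=104+(34)=138 <-- matches target

Answer: D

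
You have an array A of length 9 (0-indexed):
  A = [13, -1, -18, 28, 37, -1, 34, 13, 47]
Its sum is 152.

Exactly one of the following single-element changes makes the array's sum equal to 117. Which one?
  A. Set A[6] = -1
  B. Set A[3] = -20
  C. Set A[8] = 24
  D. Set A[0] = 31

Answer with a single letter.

Answer: A

Derivation:
Option A: A[6] 34->-1, delta=-35, new_sum=152+(-35)=117 <-- matches target
Option B: A[3] 28->-20, delta=-48, new_sum=152+(-48)=104
Option C: A[8] 47->24, delta=-23, new_sum=152+(-23)=129
Option D: A[0] 13->31, delta=18, new_sum=152+(18)=170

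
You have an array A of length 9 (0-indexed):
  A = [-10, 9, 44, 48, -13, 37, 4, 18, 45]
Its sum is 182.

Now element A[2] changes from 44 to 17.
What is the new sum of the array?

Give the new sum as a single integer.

Old value at index 2: 44
New value at index 2: 17
Delta = 17 - 44 = -27
New sum = old_sum + delta = 182 + (-27) = 155

Answer: 155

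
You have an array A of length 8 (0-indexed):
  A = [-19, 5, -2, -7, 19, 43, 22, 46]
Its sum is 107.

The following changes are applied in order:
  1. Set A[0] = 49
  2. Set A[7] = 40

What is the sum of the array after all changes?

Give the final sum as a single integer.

Answer: 169

Derivation:
Initial sum: 107
Change 1: A[0] -19 -> 49, delta = 68, sum = 175
Change 2: A[7] 46 -> 40, delta = -6, sum = 169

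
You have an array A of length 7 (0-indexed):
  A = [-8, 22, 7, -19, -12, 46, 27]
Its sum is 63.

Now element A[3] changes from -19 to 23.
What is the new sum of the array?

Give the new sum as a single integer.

Answer: 105

Derivation:
Old value at index 3: -19
New value at index 3: 23
Delta = 23 - -19 = 42
New sum = old_sum + delta = 63 + (42) = 105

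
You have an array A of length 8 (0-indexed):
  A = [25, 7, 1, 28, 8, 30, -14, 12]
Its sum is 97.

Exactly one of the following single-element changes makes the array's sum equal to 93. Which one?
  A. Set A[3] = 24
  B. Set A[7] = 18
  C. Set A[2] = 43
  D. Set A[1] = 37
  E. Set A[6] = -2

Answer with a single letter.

Answer: A

Derivation:
Option A: A[3] 28->24, delta=-4, new_sum=97+(-4)=93 <-- matches target
Option B: A[7] 12->18, delta=6, new_sum=97+(6)=103
Option C: A[2] 1->43, delta=42, new_sum=97+(42)=139
Option D: A[1] 7->37, delta=30, new_sum=97+(30)=127
Option E: A[6] -14->-2, delta=12, new_sum=97+(12)=109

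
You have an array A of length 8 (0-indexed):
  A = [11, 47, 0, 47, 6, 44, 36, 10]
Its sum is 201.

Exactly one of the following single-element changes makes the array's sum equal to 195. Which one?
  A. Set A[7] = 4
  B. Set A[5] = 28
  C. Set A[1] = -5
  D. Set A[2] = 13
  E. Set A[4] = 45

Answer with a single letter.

Answer: A

Derivation:
Option A: A[7] 10->4, delta=-6, new_sum=201+(-6)=195 <-- matches target
Option B: A[5] 44->28, delta=-16, new_sum=201+(-16)=185
Option C: A[1] 47->-5, delta=-52, new_sum=201+(-52)=149
Option D: A[2] 0->13, delta=13, new_sum=201+(13)=214
Option E: A[4] 6->45, delta=39, new_sum=201+(39)=240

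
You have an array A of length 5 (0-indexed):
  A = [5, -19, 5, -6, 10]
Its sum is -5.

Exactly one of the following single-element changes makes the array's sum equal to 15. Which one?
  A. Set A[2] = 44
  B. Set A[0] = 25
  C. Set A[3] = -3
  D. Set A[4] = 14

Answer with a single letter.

Option A: A[2] 5->44, delta=39, new_sum=-5+(39)=34
Option B: A[0] 5->25, delta=20, new_sum=-5+(20)=15 <-- matches target
Option C: A[3] -6->-3, delta=3, new_sum=-5+(3)=-2
Option D: A[4] 10->14, delta=4, new_sum=-5+(4)=-1

Answer: B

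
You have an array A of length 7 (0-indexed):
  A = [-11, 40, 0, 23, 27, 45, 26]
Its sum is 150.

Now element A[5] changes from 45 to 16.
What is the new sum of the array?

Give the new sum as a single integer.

Answer: 121

Derivation:
Old value at index 5: 45
New value at index 5: 16
Delta = 16 - 45 = -29
New sum = old_sum + delta = 150 + (-29) = 121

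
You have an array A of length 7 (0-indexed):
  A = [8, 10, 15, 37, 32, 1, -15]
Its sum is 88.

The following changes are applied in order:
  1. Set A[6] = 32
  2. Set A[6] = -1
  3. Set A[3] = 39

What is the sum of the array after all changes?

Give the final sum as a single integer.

Initial sum: 88
Change 1: A[6] -15 -> 32, delta = 47, sum = 135
Change 2: A[6] 32 -> -1, delta = -33, sum = 102
Change 3: A[3] 37 -> 39, delta = 2, sum = 104

Answer: 104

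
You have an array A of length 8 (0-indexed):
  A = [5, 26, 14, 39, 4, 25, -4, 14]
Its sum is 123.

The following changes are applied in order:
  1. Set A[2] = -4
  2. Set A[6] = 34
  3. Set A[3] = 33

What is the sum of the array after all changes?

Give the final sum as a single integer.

Initial sum: 123
Change 1: A[2] 14 -> -4, delta = -18, sum = 105
Change 2: A[6] -4 -> 34, delta = 38, sum = 143
Change 3: A[3] 39 -> 33, delta = -6, sum = 137

Answer: 137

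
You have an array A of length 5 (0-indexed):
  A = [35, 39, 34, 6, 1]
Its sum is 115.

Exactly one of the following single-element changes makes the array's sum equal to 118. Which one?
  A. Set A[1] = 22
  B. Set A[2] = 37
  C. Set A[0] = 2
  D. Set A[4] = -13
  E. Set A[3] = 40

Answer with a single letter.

Option A: A[1] 39->22, delta=-17, new_sum=115+(-17)=98
Option B: A[2] 34->37, delta=3, new_sum=115+(3)=118 <-- matches target
Option C: A[0] 35->2, delta=-33, new_sum=115+(-33)=82
Option D: A[4] 1->-13, delta=-14, new_sum=115+(-14)=101
Option E: A[3] 6->40, delta=34, new_sum=115+(34)=149

Answer: B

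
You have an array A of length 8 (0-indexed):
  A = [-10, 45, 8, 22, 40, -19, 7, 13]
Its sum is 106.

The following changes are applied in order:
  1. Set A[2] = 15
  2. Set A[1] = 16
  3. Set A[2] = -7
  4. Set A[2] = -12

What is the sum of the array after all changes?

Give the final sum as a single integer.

Initial sum: 106
Change 1: A[2] 8 -> 15, delta = 7, sum = 113
Change 2: A[1] 45 -> 16, delta = -29, sum = 84
Change 3: A[2] 15 -> -7, delta = -22, sum = 62
Change 4: A[2] -7 -> -12, delta = -5, sum = 57

Answer: 57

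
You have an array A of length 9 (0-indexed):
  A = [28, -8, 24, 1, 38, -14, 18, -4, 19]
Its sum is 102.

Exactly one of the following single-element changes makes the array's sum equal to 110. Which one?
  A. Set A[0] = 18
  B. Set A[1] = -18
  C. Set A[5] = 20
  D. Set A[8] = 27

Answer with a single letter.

Answer: D

Derivation:
Option A: A[0] 28->18, delta=-10, new_sum=102+(-10)=92
Option B: A[1] -8->-18, delta=-10, new_sum=102+(-10)=92
Option C: A[5] -14->20, delta=34, new_sum=102+(34)=136
Option D: A[8] 19->27, delta=8, new_sum=102+(8)=110 <-- matches target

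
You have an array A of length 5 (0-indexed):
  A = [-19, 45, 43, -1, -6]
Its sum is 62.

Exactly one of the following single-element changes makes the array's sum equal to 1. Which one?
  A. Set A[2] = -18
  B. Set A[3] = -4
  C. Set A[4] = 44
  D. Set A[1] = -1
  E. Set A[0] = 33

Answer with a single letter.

Option A: A[2] 43->-18, delta=-61, new_sum=62+(-61)=1 <-- matches target
Option B: A[3] -1->-4, delta=-3, new_sum=62+(-3)=59
Option C: A[4] -6->44, delta=50, new_sum=62+(50)=112
Option D: A[1] 45->-1, delta=-46, new_sum=62+(-46)=16
Option E: A[0] -19->33, delta=52, new_sum=62+(52)=114

Answer: A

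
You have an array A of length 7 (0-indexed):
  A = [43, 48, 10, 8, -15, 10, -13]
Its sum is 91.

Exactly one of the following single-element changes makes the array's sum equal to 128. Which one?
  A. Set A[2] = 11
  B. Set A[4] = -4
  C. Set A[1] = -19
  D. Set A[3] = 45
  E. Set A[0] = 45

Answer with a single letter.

Option A: A[2] 10->11, delta=1, new_sum=91+(1)=92
Option B: A[4] -15->-4, delta=11, new_sum=91+(11)=102
Option C: A[1] 48->-19, delta=-67, new_sum=91+(-67)=24
Option D: A[3] 8->45, delta=37, new_sum=91+(37)=128 <-- matches target
Option E: A[0] 43->45, delta=2, new_sum=91+(2)=93

Answer: D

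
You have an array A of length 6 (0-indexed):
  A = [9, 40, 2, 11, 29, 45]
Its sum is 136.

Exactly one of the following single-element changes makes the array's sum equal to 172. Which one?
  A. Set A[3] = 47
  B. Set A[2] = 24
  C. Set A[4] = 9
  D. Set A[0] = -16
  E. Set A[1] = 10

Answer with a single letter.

Option A: A[3] 11->47, delta=36, new_sum=136+(36)=172 <-- matches target
Option B: A[2] 2->24, delta=22, new_sum=136+(22)=158
Option C: A[4] 29->9, delta=-20, new_sum=136+(-20)=116
Option D: A[0] 9->-16, delta=-25, new_sum=136+(-25)=111
Option E: A[1] 40->10, delta=-30, new_sum=136+(-30)=106

Answer: A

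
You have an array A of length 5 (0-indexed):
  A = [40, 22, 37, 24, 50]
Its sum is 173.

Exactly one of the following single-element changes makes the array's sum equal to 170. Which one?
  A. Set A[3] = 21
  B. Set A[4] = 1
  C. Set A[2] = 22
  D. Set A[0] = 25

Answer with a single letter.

Answer: A

Derivation:
Option A: A[3] 24->21, delta=-3, new_sum=173+(-3)=170 <-- matches target
Option B: A[4] 50->1, delta=-49, new_sum=173+(-49)=124
Option C: A[2] 37->22, delta=-15, new_sum=173+(-15)=158
Option D: A[0] 40->25, delta=-15, new_sum=173+(-15)=158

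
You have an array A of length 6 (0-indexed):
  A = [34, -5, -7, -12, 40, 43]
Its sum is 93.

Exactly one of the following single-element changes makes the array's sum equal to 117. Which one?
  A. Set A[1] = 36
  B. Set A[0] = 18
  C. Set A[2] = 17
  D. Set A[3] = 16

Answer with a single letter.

Option A: A[1] -5->36, delta=41, new_sum=93+(41)=134
Option B: A[0] 34->18, delta=-16, new_sum=93+(-16)=77
Option C: A[2] -7->17, delta=24, new_sum=93+(24)=117 <-- matches target
Option D: A[3] -12->16, delta=28, new_sum=93+(28)=121

Answer: C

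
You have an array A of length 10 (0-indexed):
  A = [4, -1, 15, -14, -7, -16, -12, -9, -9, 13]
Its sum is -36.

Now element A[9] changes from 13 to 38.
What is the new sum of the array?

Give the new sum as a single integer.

Answer: -11

Derivation:
Old value at index 9: 13
New value at index 9: 38
Delta = 38 - 13 = 25
New sum = old_sum + delta = -36 + (25) = -11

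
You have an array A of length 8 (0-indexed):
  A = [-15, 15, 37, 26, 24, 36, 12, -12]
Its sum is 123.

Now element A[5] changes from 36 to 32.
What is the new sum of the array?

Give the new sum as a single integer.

Answer: 119

Derivation:
Old value at index 5: 36
New value at index 5: 32
Delta = 32 - 36 = -4
New sum = old_sum + delta = 123 + (-4) = 119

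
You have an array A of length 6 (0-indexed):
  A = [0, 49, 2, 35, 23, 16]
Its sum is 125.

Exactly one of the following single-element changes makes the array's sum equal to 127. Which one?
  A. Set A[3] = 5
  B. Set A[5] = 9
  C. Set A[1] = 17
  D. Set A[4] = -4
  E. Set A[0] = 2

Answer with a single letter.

Answer: E

Derivation:
Option A: A[3] 35->5, delta=-30, new_sum=125+(-30)=95
Option B: A[5] 16->9, delta=-7, new_sum=125+(-7)=118
Option C: A[1] 49->17, delta=-32, new_sum=125+(-32)=93
Option D: A[4] 23->-4, delta=-27, new_sum=125+(-27)=98
Option E: A[0] 0->2, delta=2, new_sum=125+(2)=127 <-- matches target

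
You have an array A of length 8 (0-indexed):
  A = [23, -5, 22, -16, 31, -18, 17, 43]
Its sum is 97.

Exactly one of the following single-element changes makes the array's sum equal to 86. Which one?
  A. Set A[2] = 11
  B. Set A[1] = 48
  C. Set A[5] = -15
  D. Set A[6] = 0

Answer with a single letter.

Answer: A

Derivation:
Option A: A[2] 22->11, delta=-11, new_sum=97+(-11)=86 <-- matches target
Option B: A[1] -5->48, delta=53, new_sum=97+(53)=150
Option C: A[5] -18->-15, delta=3, new_sum=97+(3)=100
Option D: A[6] 17->0, delta=-17, new_sum=97+(-17)=80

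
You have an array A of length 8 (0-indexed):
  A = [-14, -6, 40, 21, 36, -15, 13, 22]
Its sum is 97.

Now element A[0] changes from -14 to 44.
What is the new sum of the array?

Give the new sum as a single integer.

Old value at index 0: -14
New value at index 0: 44
Delta = 44 - -14 = 58
New sum = old_sum + delta = 97 + (58) = 155

Answer: 155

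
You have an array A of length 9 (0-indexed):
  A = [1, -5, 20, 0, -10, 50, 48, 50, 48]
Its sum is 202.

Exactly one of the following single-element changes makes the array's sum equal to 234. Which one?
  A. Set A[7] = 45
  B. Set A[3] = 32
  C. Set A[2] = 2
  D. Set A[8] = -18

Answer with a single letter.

Answer: B

Derivation:
Option A: A[7] 50->45, delta=-5, new_sum=202+(-5)=197
Option B: A[3] 0->32, delta=32, new_sum=202+(32)=234 <-- matches target
Option C: A[2] 20->2, delta=-18, new_sum=202+(-18)=184
Option D: A[8] 48->-18, delta=-66, new_sum=202+(-66)=136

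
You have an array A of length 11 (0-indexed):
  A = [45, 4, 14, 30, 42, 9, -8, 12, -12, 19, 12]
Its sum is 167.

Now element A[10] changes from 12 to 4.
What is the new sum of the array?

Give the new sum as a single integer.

Answer: 159

Derivation:
Old value at index 10: 12
New value at index 10: 4
Delta = 4 - 12 = -8
New sum = old_sum + delta = 167 + (-8) = 159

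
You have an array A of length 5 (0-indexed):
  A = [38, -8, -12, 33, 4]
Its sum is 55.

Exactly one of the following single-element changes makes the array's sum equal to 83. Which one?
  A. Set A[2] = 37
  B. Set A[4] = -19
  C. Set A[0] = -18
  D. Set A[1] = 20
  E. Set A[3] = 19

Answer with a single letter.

Option A: A[2] -12->37, delta=49, new_sum=55+(49)=104
Option B: A[4] 4->-19, delta=-23, new_sum=55+(-23)=32
Option C: A[0] 38->-18, delta=-56, new_sum=55+(-56)=-1
Option D: A[1] -8->20, delta=28, new_sum=55+(28)=83 <-- matches target
Option E: A[3] 33->19, delta=-14, new_sum=55+(-14)=41

Answer: D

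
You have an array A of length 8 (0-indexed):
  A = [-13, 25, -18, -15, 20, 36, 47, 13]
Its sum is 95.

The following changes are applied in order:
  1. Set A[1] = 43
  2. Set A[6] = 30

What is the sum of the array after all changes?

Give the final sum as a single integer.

Initial sum: 95
Change 1: A[1] 25 -> 43, delta = 18, sum = 113
Change 2: A[6] 47 -> 30, delta = -17, sum = 96

Answer: 96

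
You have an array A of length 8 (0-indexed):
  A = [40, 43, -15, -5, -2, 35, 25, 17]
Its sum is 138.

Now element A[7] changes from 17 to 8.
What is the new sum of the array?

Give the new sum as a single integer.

Old value at index 7: 17
New value at index 7: 8
Delta = 8 - 17 = -9
New sum = old_sum + delta = 138 + (-9) = 129

Answer: 129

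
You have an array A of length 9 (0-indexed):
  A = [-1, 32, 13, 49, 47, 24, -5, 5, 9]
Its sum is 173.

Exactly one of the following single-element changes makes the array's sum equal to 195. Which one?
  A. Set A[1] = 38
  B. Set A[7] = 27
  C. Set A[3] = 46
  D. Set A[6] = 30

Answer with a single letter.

Option A: A[1] 32->38, delta=6, new_sum=173+(6)=179
Option B: A[7] 5->27, delta=22, new_sum=173+(22)=195 <-- matches target
Option C: A[3] 49->46, delta=-3, new_sum=173+(-3)=170
Option D: A[6] -5->30, delta=35, new_sum=173+(35)=208

Answer: B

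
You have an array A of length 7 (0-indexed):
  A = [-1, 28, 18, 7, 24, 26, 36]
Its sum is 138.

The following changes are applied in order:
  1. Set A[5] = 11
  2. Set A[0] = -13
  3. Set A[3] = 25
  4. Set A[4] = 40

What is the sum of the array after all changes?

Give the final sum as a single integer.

Initial sum: 138
Change 1: A[5] 26 -> 11, delta = -15, sum = 123
Change 2: A[0] -1 -> -13, delta = -12, sum = 111
Change 3: A[3] 7 -> 25, delta = 18, sum = 129
Change 4: A[4] 24 -> 40, delta = 16, sum = 145

Answer: 145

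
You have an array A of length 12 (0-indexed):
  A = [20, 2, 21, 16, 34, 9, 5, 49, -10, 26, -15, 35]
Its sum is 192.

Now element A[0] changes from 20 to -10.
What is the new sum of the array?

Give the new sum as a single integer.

Answer: 162

Derivation:
Old value at index 0: 20
New value at index 0: -10
Delta = -10 - 20 = -30
New sum = old_sum + delta = 192 + (-30) = 162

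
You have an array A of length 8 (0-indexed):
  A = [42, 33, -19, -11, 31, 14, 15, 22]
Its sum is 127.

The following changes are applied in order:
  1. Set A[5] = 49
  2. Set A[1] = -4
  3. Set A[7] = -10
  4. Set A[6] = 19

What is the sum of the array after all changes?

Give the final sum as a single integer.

Initial sum: 127
Change 1: A[5] 14 -> 49, delta = 35, sum = 162
Change 2: A[1] 33 -> -4, delta = -37, sum = 125
Change 3: A[7] 22 -> -10, delta = -32, sum = 93
Change 4: A[6] 15 -> 19, delta = 4, sum = 97

Answer: 97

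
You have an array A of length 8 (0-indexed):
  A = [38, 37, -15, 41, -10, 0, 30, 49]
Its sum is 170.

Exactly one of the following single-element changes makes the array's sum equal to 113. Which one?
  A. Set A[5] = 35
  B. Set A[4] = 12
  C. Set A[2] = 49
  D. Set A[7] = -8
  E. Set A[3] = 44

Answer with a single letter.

Option A: A[5] 0->35, delta=35, new_sum=170+(35)=205
Option B: A[4] -10->12, delta=22, new_sum=170+(22)=192
Option C: A[2] -15->49, delta=64, new_sum=170+(64)=234
Option D: A[7] 49->-8, delta=-57, new_sum=170+(-57)=113 <-- matches target
Option E: A[3] 41->44, delta=3, new_sum=170+(3)=173

Answer: D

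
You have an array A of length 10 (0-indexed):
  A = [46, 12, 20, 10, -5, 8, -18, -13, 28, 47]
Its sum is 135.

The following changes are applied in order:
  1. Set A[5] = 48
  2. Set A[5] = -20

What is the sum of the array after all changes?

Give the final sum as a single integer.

Initial sum: 135
Change 1: A[5] 8 -> 48, delta = 40, sum = 175
Change 2: A[5] 48 -> -20, delta = -68, sum = 107

Answer: 107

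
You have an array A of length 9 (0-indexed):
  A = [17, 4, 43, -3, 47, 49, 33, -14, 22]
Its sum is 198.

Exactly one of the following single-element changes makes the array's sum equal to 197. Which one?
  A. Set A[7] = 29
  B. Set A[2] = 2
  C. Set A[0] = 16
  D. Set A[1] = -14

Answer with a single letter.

Option A: A[7] -14->29, delta=43, new_sum=198+(43)=241
Option B: A[2] 43->2, delta=-41, new_sum=198+(-41)=157
Option C: A[0] 17->16, delta=-1, new_sum=198+(-1)=197 <-- matches target
Option D: A[1] 4->-14, delta=-18, new_sum=198+(-18)=180

Answer: C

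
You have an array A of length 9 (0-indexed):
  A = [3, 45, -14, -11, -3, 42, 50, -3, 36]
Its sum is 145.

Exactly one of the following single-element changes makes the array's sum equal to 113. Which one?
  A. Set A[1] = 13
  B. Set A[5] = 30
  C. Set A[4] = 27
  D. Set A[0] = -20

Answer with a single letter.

Answer: A

Derivation:
Option A: A[1] 45->13, delta=-32, new_sum=145+(-32)=113 <-- matches target
Option B: A[5] 42->30, delta=-12, new_sum=145+(-12)=133
Option C: A[4] -3->27, delta=30, new_sum=145+(30)=175
Option D: A[0] 3->-20, delta=-23, new_sum=145+(-23)=122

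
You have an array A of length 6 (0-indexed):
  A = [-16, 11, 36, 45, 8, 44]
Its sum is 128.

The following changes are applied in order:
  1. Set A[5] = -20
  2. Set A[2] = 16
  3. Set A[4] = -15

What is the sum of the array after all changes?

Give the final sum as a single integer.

Initial sum: 128
Change 1: A[5] 44 -> -20, delta = -64, sum = 64
Change 2: A[2] 36 -> 16, delta = -20, sum = 44
Change 3: A[4] 8 -> -15, delta = -23, sum = 21

Answer: 21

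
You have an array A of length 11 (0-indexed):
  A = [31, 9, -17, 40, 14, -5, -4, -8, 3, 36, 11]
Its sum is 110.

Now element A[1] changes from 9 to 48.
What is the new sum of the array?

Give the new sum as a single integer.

Old value at index 1: 9
New value at index 1: 48
Delta = 48 - 9 = 39
New sum = old_sum + delta = 110 + (39) = 149

Answer: 149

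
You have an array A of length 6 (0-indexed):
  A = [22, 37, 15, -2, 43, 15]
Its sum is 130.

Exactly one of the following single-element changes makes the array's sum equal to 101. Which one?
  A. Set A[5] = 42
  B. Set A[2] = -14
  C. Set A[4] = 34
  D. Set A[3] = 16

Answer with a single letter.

Answer: B

Derivation:
Option A: A[5] 15->42, delta=27, new_sum=130+(27)=157
Option B: A[2] 15->-14, delta=-29, new_sum=130+(-29)=101 <-- matches target
Option C: A[4] 43->34, delta=-9, new_sum=130+(-9)=121
Option D: A[3] -2->16, delta=18, new_sum=130+(18)=148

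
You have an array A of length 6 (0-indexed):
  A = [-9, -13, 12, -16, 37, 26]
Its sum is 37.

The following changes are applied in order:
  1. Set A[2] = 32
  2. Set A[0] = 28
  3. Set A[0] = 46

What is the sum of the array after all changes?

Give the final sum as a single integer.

Initial sum: 37
Change 1: A[2] 12 -> 32, delta = 20, sum = 57
Change 2: A[0] -9 -> 28, delta = 37, sum = 94
Change 3: A[0] 28 -> 46, delta = 18, sum = 112

Answer: 112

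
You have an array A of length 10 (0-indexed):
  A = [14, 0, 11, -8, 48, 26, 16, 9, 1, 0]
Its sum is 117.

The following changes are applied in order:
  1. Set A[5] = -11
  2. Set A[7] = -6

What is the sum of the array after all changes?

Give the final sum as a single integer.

Initial sum: 117
Change 1: A[5] 26 -> -11, delta = -37, sum = 80
Change 2: A[7] 9 -> -6, delta = -15, sum = 65

Answer: 65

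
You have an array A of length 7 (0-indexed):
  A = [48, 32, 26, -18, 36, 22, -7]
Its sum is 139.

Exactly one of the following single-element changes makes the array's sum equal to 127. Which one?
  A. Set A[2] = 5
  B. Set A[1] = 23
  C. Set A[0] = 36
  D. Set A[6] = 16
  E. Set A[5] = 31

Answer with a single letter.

Option A: A[2] 26->5, delta=-21, new_sum=139+(-21)=118
Option B: A[1] 32->23, delta=-9, new_sum=139+(-9)=130
Option C: A[0] 48->36, delta=-12, new_sum=139+(-12)=127 <-- matches target
Option D: A[6] -7->16, delta=23, new_sum=139+(23)=162
Option E: A[5] 22->31, delta=9, new_sum=139+(9)=148

Answer: C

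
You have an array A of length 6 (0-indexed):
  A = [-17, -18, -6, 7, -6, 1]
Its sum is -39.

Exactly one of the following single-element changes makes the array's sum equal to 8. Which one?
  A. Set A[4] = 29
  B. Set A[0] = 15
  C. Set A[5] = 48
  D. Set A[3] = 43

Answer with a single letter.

Option A: A[4] -6->29, delta=35, new_sum=-39+(35)=-4
Option B: A[0] -17->15, delta=32, new_sum=-39+(32)=-7
Option C: A[5] 1->48, delta=47, new_sum=-39+(47)=8 <-- matches target
Option D: A[3] 7->43, delta=36, new_sum=-39+(36)=-3

Answer: C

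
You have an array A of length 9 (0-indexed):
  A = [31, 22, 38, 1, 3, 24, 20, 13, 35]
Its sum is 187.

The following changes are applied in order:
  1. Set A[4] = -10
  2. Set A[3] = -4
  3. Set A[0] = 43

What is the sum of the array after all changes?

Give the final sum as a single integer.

Answer: 181

Derivation:
Initial sum: 187
Change 1: A[4] 3 -> -10, delta = -13, sum = 174
Change 2: A[3] 1 -> -4, delta = -5, sum = 169
Change 3: A[0] 31 -> 43, delta = 12, sum = 181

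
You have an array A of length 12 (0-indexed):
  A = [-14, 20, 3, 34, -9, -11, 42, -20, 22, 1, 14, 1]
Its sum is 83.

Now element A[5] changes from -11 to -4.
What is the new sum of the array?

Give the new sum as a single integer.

Answer: 90

Derivation:
Old value at index 5: -11
New value at index 5: -4
Delta = -4 - -11 = 7
New sum = old_sum + delta = 83 + (7) = 90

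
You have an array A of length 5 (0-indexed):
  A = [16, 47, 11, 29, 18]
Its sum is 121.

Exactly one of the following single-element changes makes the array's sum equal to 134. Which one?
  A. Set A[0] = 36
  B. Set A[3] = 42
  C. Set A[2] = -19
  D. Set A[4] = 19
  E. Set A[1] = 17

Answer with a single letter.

Answer: B

Derivation:
Option A: A[0] 16->36, delta=20, new_sum=121+(20)=141
Option B: A[3] 29->42, delta=13, new_sum=121+(13)=134 <-- matches target
Option C: A[2] 11->-19, delta=-30, new_sum=121+(-30)=91
Option D: A[4] 18->19, delta=1, new_sum=121+(1)=122
Option E: A[1] 47->17, delta=-30, new_sum=121+(-30)=91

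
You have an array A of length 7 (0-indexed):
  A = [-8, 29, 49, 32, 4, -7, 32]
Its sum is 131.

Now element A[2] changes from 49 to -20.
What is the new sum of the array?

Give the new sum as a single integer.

Answer: 62

Derivation:
Old value at index 2: 49
New value at index 2: -20
Delta = -20 - 49 = -69
New sum = old_sum + delta = 131 + (-69) = 62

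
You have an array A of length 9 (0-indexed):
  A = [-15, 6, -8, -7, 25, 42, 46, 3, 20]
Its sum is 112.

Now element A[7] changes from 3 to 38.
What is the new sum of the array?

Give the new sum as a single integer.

Answer: 147

Derivation:
Old value at index 7: 3
New value at index 7: 38
Delta = 38 - 3 = 35
New sum = old_sum + delta = 112 + (35) = 147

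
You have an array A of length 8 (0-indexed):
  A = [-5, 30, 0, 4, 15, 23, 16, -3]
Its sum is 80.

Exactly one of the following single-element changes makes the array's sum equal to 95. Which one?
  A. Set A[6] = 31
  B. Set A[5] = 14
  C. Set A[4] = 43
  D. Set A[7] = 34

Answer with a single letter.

Option A: A[6] 16->31, delta=15, new_sum=80+(15)=95 <-- matches target
Option B: A[5] 23->14, delta=-9, new_sum=80+(-9)=71
Option C: A[4] 15->43, delta=28, new_sum=80+(28)=108
Option D: A[7] -3->34, delta=37, new_sum=80+(37)=117

Answer: A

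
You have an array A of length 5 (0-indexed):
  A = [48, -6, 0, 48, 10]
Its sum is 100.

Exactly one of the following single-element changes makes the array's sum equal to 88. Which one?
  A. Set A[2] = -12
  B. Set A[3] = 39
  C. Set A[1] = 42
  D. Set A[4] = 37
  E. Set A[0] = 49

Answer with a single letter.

Option A: A[2] 0->-12, delta=-12, new_sum=100+(-12)=88 <-- matches target
Option B: A[3] 48->39, delta=-9, new_sum=100+(-9)=91
Option C: A[1] -6->42, delta=48, new_sum=100+(48)=148
Option D: A[4] 10->37, delta=27, new_sum=100+(27)=127
Option E: A[0] 48->49, delta=1, new_sum=100+(1)=101

Answer: A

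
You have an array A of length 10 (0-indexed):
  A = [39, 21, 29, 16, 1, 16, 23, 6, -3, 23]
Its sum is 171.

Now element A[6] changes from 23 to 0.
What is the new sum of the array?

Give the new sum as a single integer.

Old value at index 6: 23
New value at index 6: 0
Delta = 0 - 23 = -23
New sum = old_sum + delta = 171 + (-23) = 148

Answer: 148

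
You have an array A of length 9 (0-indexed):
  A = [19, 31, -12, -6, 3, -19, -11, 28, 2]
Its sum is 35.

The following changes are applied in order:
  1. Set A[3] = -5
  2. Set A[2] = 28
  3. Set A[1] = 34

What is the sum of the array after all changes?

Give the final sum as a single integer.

Answer: 79

Derivation:
Initial sum: 35
Change 1: A[3] -6 -> -5, delta = 1, sum = 36
Change 2: A[2] -12 -> 28, delta = 40, sum = 76
Change 3: A[1] 31 -> 34, delta = 3, sum = 79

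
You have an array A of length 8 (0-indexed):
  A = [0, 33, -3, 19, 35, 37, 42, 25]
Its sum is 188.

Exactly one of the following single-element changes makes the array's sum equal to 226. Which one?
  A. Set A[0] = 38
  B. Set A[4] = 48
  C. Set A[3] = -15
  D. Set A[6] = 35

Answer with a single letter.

Answer: A

Derivation:
Option A: A[0] 0->38, delta=38, new_sum=188+(38)=226 <-- matches target
Option B: A[4] 35->48, delta=13, new_sum=188+(13)=201
Option C: A[3] 19->-15, delta=-34, new_sum=188+(-34)=154
Option D: A[6] 42->35, delta=-7, new_sum=188+(-7)=181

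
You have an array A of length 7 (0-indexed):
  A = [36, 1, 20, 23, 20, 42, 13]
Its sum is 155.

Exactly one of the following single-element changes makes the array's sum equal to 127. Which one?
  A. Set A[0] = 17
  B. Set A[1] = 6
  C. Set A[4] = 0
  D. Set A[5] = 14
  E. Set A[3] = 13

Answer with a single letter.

Option A: A[0] 36->17, delta=-19, new_sum=155+(-19)=136
Option B: A[1] 1->6, delta=5, new_sum=155+(5)=160
Option C: A[4] 20->0, delta=-20, new_sum=155+(-20)=135
Option D: A[5] 42->14, delta=-28, new_sum=155+(-28)=127 <-- matches target
Option E: A[3] 23->13, delta=-10, new_sum=155+(-10)=145

Answer: D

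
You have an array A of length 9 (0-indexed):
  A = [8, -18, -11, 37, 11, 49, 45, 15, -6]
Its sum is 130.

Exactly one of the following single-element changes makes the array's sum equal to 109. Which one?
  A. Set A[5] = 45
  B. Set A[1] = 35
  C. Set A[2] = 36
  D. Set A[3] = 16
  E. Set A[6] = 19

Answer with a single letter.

Answer: D

Derivation:
Option A: A[5] 49->45, delta=-4, new_sum=130+(-4)=126
Option B: A[1] -18->35, delta=53, new_sum=130+(53)=183
Option C: A[2] -11->36, delta=47, new_sum=130+(47)=177
Option D: A[3] 37->16, delta=-21, new_sum=130+(-21)=109 <-- matches target
Option E: A[6] 45->19, delta=-26, new_sum=130+(-26)=104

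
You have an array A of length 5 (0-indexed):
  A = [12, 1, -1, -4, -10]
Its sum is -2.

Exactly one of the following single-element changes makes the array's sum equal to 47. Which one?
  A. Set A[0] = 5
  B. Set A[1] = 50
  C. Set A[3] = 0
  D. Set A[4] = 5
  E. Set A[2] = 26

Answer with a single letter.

Option A: A[0] 12->5, delta=-7, new_sum=-2+(-7)=-9
Option B: A[1] 1->50, delta=49, new_sum=-2+(49)=47 <-- matches target
Option C: A[3] -4->0, delta=4, new_sum=-2+(4)=2
Option D: A[4] -10->5, delta=15, new_sum=-2+(15)=13
Option E: A[2] -1->26, delta=27, new_sum=-2+(27)=25

Answer: B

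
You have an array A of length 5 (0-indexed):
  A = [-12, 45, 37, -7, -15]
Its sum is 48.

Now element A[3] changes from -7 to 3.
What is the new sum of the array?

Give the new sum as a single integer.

Old value at index 3: -7
New value at index 3: 3
Delta = 3 - -7 = 10
New sum = old_sum + delta = 48 + (10) = 58

Answer: 58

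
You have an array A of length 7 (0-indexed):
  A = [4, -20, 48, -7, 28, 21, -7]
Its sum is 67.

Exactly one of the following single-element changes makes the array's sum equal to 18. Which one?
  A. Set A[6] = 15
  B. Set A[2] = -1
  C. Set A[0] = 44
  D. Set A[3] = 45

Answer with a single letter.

Option A: A[6] -7->15, delta=22, new_sum=67+(22)=89
Option B: A[2] 48->-1, delta=-49, new_sum=67+(-49)=18 <-- matches target
Option C: A[0] 4->44, delta=40, new_sum=67+(40)=107
Option D: A[3] -7->45, delta=52, new_sum=67+(52)=119

Answer: B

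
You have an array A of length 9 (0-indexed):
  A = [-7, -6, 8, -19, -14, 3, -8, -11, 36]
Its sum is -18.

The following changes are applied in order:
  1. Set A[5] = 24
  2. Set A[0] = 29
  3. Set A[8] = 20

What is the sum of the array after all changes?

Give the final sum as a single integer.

Initial sum: -18
Change 1: A[5] 3 -> 24, delta = 21, sum = 3
Change 2: A[0] -7 -> 29, delta = 36, sum = 39
Change 3: A[8] 36 -> 20, delta = -16, sum = 23

Answer: 23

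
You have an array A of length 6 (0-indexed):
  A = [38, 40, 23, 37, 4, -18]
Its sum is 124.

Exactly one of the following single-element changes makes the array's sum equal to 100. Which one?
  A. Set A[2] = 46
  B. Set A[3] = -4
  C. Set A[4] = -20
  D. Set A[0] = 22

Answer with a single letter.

Answer: C

Derivation:
Option A: A[2] 23->46, delta=23, new_sum=124+(23)=147
Option B: A[3] 37->-4, delta=-41, new_sum=124+(-41)=83
Option C: A[4] 4->-20, delta=-24, new_sum=124+(-24)=100 <-- matches target
Option D: A[0] 38->22, delta=-16, new_sum=124+(-16)=108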